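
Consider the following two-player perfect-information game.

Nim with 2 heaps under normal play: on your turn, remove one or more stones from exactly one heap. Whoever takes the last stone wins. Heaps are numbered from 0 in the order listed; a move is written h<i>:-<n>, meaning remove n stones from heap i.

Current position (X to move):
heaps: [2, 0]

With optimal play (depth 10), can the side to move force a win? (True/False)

ply 1, X at (2,0) | h0:-1=-1→(1,0); h0:-2=+1→(0,0)*
ply 2: (0,0) is terminal -1 (O); from (2,0) depth 10

X winning at [(2,0)]: True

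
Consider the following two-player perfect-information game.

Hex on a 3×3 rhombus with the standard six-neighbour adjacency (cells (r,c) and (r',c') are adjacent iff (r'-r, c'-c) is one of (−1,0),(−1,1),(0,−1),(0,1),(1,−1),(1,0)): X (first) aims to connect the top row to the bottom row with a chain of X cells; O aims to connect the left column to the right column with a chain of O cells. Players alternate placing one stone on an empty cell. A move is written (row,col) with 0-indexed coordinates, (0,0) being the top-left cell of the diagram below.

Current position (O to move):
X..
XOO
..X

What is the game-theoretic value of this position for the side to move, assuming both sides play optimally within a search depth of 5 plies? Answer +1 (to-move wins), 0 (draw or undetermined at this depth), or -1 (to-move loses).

value(X../XOO/..X, O) = +1

ply 1, O at X../XOO/..X | (0,1)=-1→XO./XOO/..X; (0,2)=-1→X.O/XOO/..X; (2,0)=+1→X../XOO/O.X*; (2,1)=-1→X../XOO/.OX
ply 2: X../XOO/O.X is terminal -1 (X); from X../XOO/..X depth 5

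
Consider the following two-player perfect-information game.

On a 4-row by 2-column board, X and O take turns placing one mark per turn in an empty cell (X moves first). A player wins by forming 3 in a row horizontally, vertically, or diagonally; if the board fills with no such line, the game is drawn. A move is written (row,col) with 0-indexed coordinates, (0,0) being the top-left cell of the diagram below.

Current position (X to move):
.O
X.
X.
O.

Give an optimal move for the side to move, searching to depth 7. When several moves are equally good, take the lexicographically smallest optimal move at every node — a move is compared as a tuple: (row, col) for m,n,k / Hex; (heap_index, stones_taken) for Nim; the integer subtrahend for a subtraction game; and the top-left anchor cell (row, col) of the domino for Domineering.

ply 1, X at .O/X./X./O. | (0,0)=+1→XO/X./X./O.*; (1,1)=+0→.O/XX/X./O.; (2,1)=+0→.O/X./XX/O.; (3,1)=+0→.O/X./X./OX
ply 2: XO/X./X./O. is terminal -1 (O); from .O/X./X./O. depth 7

X's best at [.O/X./X./O.]: (0,0)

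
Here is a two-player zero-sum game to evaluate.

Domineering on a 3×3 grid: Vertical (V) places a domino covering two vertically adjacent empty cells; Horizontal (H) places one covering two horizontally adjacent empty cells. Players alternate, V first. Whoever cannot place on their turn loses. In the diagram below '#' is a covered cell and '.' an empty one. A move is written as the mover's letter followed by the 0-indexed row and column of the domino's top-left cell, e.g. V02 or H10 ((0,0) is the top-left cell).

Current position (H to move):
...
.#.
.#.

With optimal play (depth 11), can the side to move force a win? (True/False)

p1 H@[.../.#./.#.]: H00[##./.#./.#.]-1* H01[.##/.#./.#.]-1
p2 V@[##./.#./.#.]: V02[###/.##/.#.]+1* V10[##./##./##.]+1 V12[##./.##/.##]+1
p3 H@[###/.##/.#.] terminal -1; root [.../.#./.#.] d11

H winning at [.../.#./.#.]: False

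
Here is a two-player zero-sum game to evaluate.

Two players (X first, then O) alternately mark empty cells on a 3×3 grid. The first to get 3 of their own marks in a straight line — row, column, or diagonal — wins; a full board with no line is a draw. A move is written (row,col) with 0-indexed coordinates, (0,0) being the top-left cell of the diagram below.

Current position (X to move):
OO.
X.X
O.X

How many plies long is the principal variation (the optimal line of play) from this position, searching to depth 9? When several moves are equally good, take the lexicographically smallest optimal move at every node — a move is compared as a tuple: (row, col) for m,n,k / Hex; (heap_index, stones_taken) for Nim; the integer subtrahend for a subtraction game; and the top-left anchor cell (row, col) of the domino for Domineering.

p1 X@[OO./X.X/O.X]: (0,2)[OOX/X.X/O.X]+1* (1,1)[OO./XXX/O.X]+1 (2,1)[OO./X.X/OXX]-1
p2 O@[OOX/X.X/O.X] terminal -1; root [OO./X.X/O.X] d9

PV length from [OO./X.X/O.X]: 1 ply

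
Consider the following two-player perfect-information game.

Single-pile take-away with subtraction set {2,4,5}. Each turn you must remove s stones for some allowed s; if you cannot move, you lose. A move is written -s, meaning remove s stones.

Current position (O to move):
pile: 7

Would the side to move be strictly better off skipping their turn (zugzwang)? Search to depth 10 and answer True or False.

[7] O move#1: -2:-1/5*, -4:-1/3, -5:-1/2
[5] X move#2: -2:-1/3, -4:+1/1*, -5:+1/0
[1] end (terminal -1, O#3); searched 7 to 10
if O skipped the turn, X would face:
~ [7] X move#1: -2:-1/5*, -4:-1/3, -5:-1/2
~ [5] O move#2: -2:-1/3, -4:+1/1*, -5:+1/0
~ [1] end (terminal -1, X#3); searched 7 to 10
compare (O): move=-1 vs pass=+1

zugzwang(7, O) = True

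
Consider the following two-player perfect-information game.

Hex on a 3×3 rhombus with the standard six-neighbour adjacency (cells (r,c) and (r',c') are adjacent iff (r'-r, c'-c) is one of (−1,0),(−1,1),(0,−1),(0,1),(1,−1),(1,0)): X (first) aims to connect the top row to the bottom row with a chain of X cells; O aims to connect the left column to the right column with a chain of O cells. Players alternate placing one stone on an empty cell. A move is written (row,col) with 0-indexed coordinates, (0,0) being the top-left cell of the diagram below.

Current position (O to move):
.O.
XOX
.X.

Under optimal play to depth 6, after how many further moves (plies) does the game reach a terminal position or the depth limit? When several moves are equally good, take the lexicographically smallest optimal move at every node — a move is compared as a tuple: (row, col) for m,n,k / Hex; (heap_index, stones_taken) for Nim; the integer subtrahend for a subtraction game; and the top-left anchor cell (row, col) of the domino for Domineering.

PV length from [.O./XOX/.X.]: 3 plies

[.O./XOX/.X.] O move#1: (0,0):-1/OO./XOX/.X., (0,2):+1/.OO/XOX/.X.*, (2,0):-1/.O./XOX/OX., (2,2):-1/.O./XOX/.XO
[.OO/XOX/.X.] X move#2: (0,0):-1/XOO/XOX/.X.*, (2,0):-1/.OO/XOX/XX., (2,2):-1/.OO/XOX/.XX
[XOO/XOX/.X.] O move#3: (2,0):+1/XOO/XOX/OX.*, (2,2):-1/XOO/XOX/.XO
[XOO/XOX/OX.] end (terminal -1, X#4); searched .O./XOX/.X. to 6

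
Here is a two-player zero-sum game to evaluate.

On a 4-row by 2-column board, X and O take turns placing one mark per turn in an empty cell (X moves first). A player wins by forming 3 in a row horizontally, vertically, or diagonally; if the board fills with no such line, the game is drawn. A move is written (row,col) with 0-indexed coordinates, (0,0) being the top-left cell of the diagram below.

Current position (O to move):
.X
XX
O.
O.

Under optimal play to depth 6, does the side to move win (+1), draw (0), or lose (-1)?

value(.X/XX/O./O., O) = 0

ply 1, O at .X/XX/O./O. | (0,0)=-1→OX/XX/O./O.; (2,1)=+0→.X/XX/OO/O.*; (3,1)=-1→.X/XX/O./OO
ply 2, X at .X/XX/OO/O. | (0,0)=+0→XX/XX/OO/O.*; (3,1)=+0→.X/XX/OO/OX
ply 3, O at XX/XX/OO/O. | (3,1)=+0→XX/XX/OO/OO*
ply 4: XX/XX/OO/OO is terminal +0 (X); from .X/XX/O./O. depth 6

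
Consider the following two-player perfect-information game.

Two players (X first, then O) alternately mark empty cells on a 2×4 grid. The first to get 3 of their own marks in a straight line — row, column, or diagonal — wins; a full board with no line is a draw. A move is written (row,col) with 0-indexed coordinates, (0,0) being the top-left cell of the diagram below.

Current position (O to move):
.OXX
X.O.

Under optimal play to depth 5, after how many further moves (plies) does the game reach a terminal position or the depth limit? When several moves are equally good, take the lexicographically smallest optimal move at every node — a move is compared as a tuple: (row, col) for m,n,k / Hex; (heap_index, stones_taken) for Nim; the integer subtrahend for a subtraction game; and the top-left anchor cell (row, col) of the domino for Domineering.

PV length from [.OXX/X.O.]: 3 plies

p1 O@[.OXX/X.O.]: (0,0)[OOXX/X.O.]+0* (1,1)[.OXX/XOO.]+0 (1,3)[.OXX/X.OO]+0
p2 X@[OOXX/X.O.]: (1,1)[OOXX/XXO.]+0* (1,3)[OOXX/X.OX]+0
p3 O@[OOXX/XXO.]: (1,3)[OOXX/XXOO]+0*
p4 X@[OOXX/XXOO] terminal +0; root [.OXX/X.O.] d5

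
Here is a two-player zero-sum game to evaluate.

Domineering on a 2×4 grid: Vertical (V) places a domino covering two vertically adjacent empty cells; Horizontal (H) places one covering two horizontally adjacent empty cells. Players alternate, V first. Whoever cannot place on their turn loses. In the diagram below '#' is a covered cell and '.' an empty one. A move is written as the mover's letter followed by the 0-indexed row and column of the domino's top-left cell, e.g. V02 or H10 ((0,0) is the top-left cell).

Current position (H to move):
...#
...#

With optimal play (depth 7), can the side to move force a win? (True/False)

H winning at [...#/...#]: True

ply 1, H at ...#/...# | H00=+1→##.#/...#*; H01=+1→.###/...#; H10=+1→...#/##.#; H11=+1→...#/.###
ply 2, V at ##.#/...# | V02=-1→####/..##*
ply 3, H at ####/..## | H10=+1→####/####*
ply 4: ####/#### is terminal -1 (V); from ...#/...# depth 7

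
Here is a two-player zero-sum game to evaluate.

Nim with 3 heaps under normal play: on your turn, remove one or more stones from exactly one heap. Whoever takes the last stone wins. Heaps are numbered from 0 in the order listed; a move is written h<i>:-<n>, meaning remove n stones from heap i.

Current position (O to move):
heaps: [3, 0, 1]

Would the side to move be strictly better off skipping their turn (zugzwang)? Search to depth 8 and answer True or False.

p1 O@[(3,0,1)]: h0:-1[(2,0,1)]-1 h0:-2[(1,0,1)]+1* h0:-3[(0,0,1)]-1 h2:-1[(3,0,0)]-1
p2 X@[(1,0,1)]: h0:-1[(0,0,1)]-1* h2:-1[(1,0,0)]-1
p3 O@[(0,0,1)]: h2:-1[(0,0,0)]+1*
p4 X@[(0,0,0)] terminal -1; root [(3,0,1)] d8
pass branch (X moves first from the same position):
  | p1 X@[(3,0,1)]: h0:-1[(2,0,1)]-1 h0:-2[(1,0,1)]+1* h0:-3[(0,0,1)]-1 h2:-1[(3,0,0)]-1
  | p2 O@[(1,0,1)]: h0:-1[(0,0,1)]-1* h2:-1[(1,0,0)]-1
  | p3 X@[(0,0,1)]: h2:-1[(0,0,0)]+1*
  | p4 O@[(0,0,0)] terminal -1; root [(3,0,1)] d8
O moving scores +1; O passing scores -1

zugzwang((3,0,1), O) = False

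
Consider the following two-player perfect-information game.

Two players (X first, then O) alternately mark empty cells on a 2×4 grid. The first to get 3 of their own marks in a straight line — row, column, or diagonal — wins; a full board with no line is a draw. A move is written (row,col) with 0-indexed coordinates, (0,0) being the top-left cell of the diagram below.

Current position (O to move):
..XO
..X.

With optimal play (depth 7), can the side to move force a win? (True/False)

O winning at [..XO/..X.]: False

ply 1, O at ..XO/..X. | (0,0)=-1→O.XO/..X.; (0,1)=-1→.OXO/..X.; (1,0)=+0→..XO/O.X.*; (1,1)=+0→..XO/.OX.; (1,3)=+0→..XO/..XO
ply 2, X at ..XO/O.X. | (0,0)=+0→X.XO/O.X.*; (0,1)=+0→.XXO/O.X.; (1,1)=+0→..XO/OXX.; (1,3)=+0→..XO/O.XX
ply 3, O at X.XO/O.X. | (0,1)=+0→XOXO/O.X.*; (1,1)=-1→X.XO/OOX.; (1,3)=-1→X.XO/O.XO
ply 4, X at XOXO/O.X. | (1,1)=+0→XOXO/OXX.*; (1,3)=+0→XOXO/O.XX
ply 5, O at XOXO/OXX. | (1,3)=+0→XOXO/OXXO*
ply 6: XOXO/OXXO is terminal +0 (X); from ..XO/..X. depth 7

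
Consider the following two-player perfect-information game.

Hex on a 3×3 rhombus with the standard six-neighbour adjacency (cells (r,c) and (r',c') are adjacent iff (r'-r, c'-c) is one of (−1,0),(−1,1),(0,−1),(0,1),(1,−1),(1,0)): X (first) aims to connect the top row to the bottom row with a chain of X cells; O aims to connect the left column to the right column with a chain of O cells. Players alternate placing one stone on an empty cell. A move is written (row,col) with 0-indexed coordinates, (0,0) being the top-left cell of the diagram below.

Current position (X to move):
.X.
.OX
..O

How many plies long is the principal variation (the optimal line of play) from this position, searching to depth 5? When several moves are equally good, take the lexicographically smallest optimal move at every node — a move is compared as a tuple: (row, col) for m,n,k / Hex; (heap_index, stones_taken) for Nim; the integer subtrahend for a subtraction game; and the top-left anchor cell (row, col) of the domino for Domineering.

PV length from [.X./.OX/..O]: 4 plies

ply 1, X at .X./.OX/..O | (0,0)=-1→XX./.OX/..O*; (0,2)=-1→.XX/.OX/..O; (1,0)=-1→.X./XOX/..O; (2,0)=-1→.X./.OX/X.O; (2,1)=-1→.X./.OX/.XO
ply 2, O at XX./.OX/..O | (0,2)=+1→XXO/.OX/..O*; (1,0)=+1→XX./OOX/..O; (2,0)=+1→XX./.OX/O.O; (2,1)=+1→XX./.OX/.OO
ply 3, X at XXO/.OX/..O | (1,0)=-1→XXO/XOX/..O*; (2,0)=-1→XXO/.OX/X.O; (2,1)=-1→XXO/.OX/.XO
ply 4, O at XXO/XOX/..O | (2,0)=+1→XXO/XOX/O.O*; (2,1)=-1→XXO/XOX/.OO
ply 5: XXO/XOX/O.O is terminal -1 (X); from .X./.OX/..O depth 5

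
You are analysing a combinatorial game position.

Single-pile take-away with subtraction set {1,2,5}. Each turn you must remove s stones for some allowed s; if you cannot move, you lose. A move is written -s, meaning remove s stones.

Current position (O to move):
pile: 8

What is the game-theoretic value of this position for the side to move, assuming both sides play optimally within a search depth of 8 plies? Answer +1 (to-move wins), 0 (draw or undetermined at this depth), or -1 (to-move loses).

p1 O@[8]: -1[7]-1 -2[6]+1* -5[3]+1
p2 X@[6]: -1[5]-1* -2[4]-1 -5[1]-1
p3 O@[5]: -1[4]-1 -2[3]+1* -5[0]+1
p4 X@[3]: -1[2]-1* -2[1]-1
p5 O@[2]: -1[1]-1 -2[0]+1*
p6 X@[0] terminal -1; root [8] d8

value(8, O) = +1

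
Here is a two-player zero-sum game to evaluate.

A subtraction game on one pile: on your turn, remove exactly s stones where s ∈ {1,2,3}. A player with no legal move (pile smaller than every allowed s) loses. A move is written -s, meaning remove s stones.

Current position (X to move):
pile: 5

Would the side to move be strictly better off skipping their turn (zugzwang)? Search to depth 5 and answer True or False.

[5] X move#1: -1:+1/4*, -2:-1/3, -3:-1/2
[4] O move#2: -1:-1/3*, -2:-1/2, -3:-1/1
[3] X move#3: -1:-1/2, -2:-1/1, -3:+1/0*
[0] end (terminal -1, O#4); searched 5 to 5
if X skipped the turn, O would face:
~ [5] O move#1: -1:+1/4*, -2:-1/3, -3:-1/2
~ [4] X move#2: -1:-1/3*, -2:-1/2, -3:-1/1
~ [3] O move#3: -1:-1/2, -2:-1/1, -3:+1/0*
~ [0] end (terminal -1, X#4); searched 5 to 5
compare (X): move=+1 vs pass=-1

zugzwang(5, X) = False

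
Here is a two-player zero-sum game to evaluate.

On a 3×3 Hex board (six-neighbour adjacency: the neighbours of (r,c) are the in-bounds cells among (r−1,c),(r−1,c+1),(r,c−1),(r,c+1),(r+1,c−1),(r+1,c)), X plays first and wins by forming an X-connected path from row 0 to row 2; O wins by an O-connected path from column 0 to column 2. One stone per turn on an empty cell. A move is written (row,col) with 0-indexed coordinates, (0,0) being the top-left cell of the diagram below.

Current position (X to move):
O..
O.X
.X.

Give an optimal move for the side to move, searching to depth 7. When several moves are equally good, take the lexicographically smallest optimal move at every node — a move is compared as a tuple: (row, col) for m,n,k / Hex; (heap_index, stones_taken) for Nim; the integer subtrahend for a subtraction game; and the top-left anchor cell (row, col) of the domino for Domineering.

X's best at [O../O.X/.X.]: (0,1)

[O../O.X/.X.] X move#1: (0,1):+1/OX./O.X/.X.*, (0,2):+1/O.X/O.X/.X., (1,1):+1/O../OXX/.X., (2,0):-1/O../O.X/XX., (2,2):-1/O../O.X/.XX
[OX./O.X/.X.] O move#2: (0,2):-1/OXO/O.X/.X.*, (1,1):-1/OX./OOX/.X., (2,0):-1/OX./O.X/OX., (2,2):-1/OX./O.X/.XO
[OXO/O.X/.X.] X move#3: (1,1):+1/OXO/OXX/.X.*, (2,0):-1/OXO/O.X/XX., (2,2):-1/OXO/O.X/.XX
[OXO/OXX/.X.] end (terminal -1, O#4); searched O../O.X/.X. to 7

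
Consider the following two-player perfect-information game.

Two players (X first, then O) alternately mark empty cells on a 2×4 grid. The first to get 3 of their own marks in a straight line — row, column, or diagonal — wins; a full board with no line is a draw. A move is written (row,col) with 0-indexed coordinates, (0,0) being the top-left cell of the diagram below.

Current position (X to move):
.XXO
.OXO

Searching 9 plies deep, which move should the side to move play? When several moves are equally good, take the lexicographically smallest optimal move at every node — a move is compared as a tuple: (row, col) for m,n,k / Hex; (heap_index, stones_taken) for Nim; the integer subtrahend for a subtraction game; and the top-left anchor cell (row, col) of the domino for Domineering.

X's best at [.XXO/.OXO]: (0,0)

ply 1, X at .XXO/.OXO | (0,0)=+1→XXXO/.OXO*; (1,0)=+0→.XXO/XOXO
ply 2: XXXO/.OXO is terminal -1 (O); from .XXO/.OXO depth 9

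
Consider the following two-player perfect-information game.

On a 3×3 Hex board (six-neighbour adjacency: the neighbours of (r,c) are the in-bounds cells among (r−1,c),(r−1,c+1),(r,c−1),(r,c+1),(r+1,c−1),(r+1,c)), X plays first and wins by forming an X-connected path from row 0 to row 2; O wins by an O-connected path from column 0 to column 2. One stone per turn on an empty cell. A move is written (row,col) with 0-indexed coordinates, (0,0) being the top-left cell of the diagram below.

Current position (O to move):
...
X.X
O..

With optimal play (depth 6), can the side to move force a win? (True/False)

O winning at [.../X.X/O..]: False

p1 O@[.../X.X/O..]: (0,0)[O../X.X/O..]-1* (0,1)[.O./X.X/O..]-1 (0,2)[..O/X.X/O..]-1 (1,1)[.../XOX/O..]-1 (2,1)[.../X.X/OO.]-1 (2,2)[.../X.X/O.O]-1
p2 X@[O../X.X/O..]: (0,1)[OX./X.X/O..]+1* (0,2)[O.X/X.X/O..]+1 (1,1)[O../XXX/O..]+1 (2,1)[O../X.X/OX.]-1 (2,2)[O../X.X/O.X]-1
p3 O@[OX./X.X/O..]: (0,2)[OXO/X.X/O..]-1* (1,1)[OX./XOX/O..]-1 (2,1)[OX./X.X/OO.]-1 (2,2)[OX./X.X/O.O]-1
p4 X@[OXO/X.X/O..]: (1,1)[OXO/XXX/O..]+1* (2,1)[OXO/X.X/OX.]-1 (2,2)[OXO/X.X/O.X]-1
p5 O@[OXO/XXX/O..]: (2,1)[OXO/XXX/OO.]-1* (2,2)[OXO/XXX/O.O]-1
p6 X@[OXO/XXX/OO.]: (2,2)[OXO/XXX/OOX]+1*
p7 O@[OXO/XXX/OOX] terminal -1; root [.../X.X/O..] d6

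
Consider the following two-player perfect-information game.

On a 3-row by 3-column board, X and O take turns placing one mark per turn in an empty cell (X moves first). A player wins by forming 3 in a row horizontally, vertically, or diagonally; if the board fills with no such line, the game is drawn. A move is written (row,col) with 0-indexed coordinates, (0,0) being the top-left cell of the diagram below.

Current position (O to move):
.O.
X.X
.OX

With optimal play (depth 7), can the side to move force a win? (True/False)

O winning at [.O./X.X/.OX]: True

ply 1, O at .O./X.X/.OX | (0,0)=-1→OO./X.X/.OX; (0,2)=-1→.OO/X.X/.OX; (1,1)=+1→.O./XOX/.OX*; (2,0)=-1→.O./X.X/OOX
ply 2: .O./XOX/.OX is terminal -1 (X); from .O./X.X/.OX depth 7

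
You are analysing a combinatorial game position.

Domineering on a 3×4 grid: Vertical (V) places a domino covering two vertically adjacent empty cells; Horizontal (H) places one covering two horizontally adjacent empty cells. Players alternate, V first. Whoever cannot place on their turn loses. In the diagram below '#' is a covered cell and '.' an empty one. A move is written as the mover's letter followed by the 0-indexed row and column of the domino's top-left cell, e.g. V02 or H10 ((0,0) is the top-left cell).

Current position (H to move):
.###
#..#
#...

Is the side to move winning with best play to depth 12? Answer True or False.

ply 1, H at .###/#..#/#... | H11=+1→.###/####/#...*; H21=+1→.###/#..#/###.; H22=-1→.###/#..#/#.##
ply 2: .###/####/#... is terminal -1 (V); from .###/#..#/#... depth 12

H winning at [.###/#..#/#...]: True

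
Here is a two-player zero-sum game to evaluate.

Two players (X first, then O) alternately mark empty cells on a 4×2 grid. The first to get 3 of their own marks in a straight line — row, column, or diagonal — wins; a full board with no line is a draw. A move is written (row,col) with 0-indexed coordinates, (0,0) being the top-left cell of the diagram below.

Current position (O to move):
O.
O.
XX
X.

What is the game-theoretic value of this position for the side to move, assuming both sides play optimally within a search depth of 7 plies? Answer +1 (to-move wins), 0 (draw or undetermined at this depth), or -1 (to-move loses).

value(O./O./XX/X., O) = 0

[O./O./XX/X.] O move#1: (0,1):+0/OO/O./XX/X.*, (1,1):+0/O./OO/XX/X., (3,1):+0/O./O./XX/XO
[OO/O./XX/X.] X move#2: (1,1):+0/OO/OX/XX/X.*, (3,1):+0/OO/O./XX/XX
[OO/OX/XX/X.] O move#3: (3,1):+0/OO/OX/XX/XO*
[OO/OX/XX/XO] end (terminal +0, X#4); searched O./O./XX/X. to 7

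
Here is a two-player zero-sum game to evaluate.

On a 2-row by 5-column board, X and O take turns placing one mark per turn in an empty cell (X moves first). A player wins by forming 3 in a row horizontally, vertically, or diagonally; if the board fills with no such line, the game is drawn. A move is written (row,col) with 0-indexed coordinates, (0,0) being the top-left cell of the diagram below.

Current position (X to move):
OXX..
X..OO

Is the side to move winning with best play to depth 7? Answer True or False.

ply 1, X at OXX../X..OO | (0,3)=+1→OXXX./X..OO*; (0,4)=-1→OXX.X/X..OO; (1,1)=-1→OXX../XX.OO; (1,2)=+1→OXX../X.XOO
ply 2: OXXX./X..OO is terminal -1 (O); from OXX../X..OO depth 7

X winning at [OXX../X..OO]: True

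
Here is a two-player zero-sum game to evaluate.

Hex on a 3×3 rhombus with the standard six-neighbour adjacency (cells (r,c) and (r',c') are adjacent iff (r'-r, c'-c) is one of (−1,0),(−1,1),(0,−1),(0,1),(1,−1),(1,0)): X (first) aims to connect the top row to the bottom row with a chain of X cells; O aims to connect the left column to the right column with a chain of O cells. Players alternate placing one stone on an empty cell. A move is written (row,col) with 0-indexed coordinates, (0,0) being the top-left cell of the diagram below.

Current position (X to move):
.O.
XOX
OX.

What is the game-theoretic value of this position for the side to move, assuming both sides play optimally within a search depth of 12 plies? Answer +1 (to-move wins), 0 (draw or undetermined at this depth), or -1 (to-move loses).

value(.O./XOX/OX., X) = +1

ply 1, X at .O./XOX/OX. | (0,0)=-1→XO./XOX/OX.; (0,2)=+1→.OX/XOX/OX.*; (2,2)=-1→.O./XOX/OXX
ply 2: .OX/XOX/OX. is terminal -1 (O); from .O./XOX/OX. depth 12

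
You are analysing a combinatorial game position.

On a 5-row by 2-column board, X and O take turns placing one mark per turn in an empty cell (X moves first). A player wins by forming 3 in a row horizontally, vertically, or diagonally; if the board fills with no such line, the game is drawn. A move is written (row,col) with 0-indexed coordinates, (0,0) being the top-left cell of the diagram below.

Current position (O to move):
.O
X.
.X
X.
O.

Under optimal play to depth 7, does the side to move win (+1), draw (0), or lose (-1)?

value(.O/X./.X/X./O., O) = -1

ply 1, O at .O/X./.X/X./O. | (0,0)=-1→OO/X./.X/X./O.*; (1,1)=-1→.O/XO/.X/X./O.; (2,0)=-1→.O/X./OX/X./O.; (3,1)=-1→.O/X./.X/XO/O.; (4,1)=-1→.O/X./.X/X./OO
ply 2, X at OO/X./.X/X./O. | (1,1)=+1→OO/XX/.X/X./O.*; (2,0)=+1→OO/X./XX/X./O.; (3,1)=+1→OO/X./.X/XX/O.; (4,1)=+1→OO/X./.X/X./OX
ply 3, O at OO/XX/.X/X./O. | (2,0)=-1→OO/XX/OX/X./O.*; (3,1)=-1→OO/XX/.X/XO/O.; (4,1)=-1→OO/XX/.X/X./OO
ply 4, X at OO/XX/OX/X./O. | (3,1)=+1→OO/XX/OX/XX/O.*; (4,1)=+0→OO/XX/OX/X./OX
ply 5: OO/XX/OX/XX/O. is terminal -1 (O); from .O/X./.X/X./O. depth 7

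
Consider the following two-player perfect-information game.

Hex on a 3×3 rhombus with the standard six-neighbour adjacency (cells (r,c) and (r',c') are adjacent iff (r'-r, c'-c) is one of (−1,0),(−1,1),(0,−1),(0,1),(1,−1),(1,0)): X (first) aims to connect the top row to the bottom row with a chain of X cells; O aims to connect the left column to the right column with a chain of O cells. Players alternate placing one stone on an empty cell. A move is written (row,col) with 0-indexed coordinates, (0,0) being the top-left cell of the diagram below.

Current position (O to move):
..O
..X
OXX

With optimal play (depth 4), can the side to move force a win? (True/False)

[..O/..X/OXX] O move#1: (0,0):+1/O.O/..X/OXX*, (0,1):+1/.OO/..X/OXX, (1,0):+1/..O/O.X/OXX, (1,1):+1/..O/.OX/OXX
[O.O/..X/OXX] X move#2: (0,1):-1/OXO/..X/OXX*, (1,0):-1/O.O/X.X/OXX, (1,1):-1/O.O/.XX/OXX
[OXO/..X/OXX] O move#3: (1,0):-1/OXO/O.X/OXX, (1,1):+1/OXO/.OX/OXX*
[OXO/.OX/OXX] end (terminal -1, X#4); searched ..O/..X/OXX to 4

O winning at [..O/..X/OXX]: True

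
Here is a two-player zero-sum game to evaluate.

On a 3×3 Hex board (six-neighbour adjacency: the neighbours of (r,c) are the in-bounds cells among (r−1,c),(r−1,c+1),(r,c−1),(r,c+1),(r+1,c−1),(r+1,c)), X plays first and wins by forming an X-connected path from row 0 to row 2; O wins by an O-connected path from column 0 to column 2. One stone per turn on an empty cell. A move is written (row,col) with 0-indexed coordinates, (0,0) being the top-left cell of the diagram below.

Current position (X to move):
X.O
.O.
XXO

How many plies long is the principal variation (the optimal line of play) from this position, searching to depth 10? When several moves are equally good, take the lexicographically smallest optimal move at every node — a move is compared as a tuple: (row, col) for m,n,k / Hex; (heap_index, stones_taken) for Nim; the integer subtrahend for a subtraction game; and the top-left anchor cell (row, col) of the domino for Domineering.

[X.O/.O./XXO] X move#1: (0,1):-1/XXO/.O./XXO, (1,0):+1/X.O/XO./XXO*, (1,2):-1/X.O/.OX/XXO
[X.O/XO./XXO] end (terminal -1, O#2); searched X.O/.O./XXO to 10

PV length from [X.O/.O./XXO]: 1 ply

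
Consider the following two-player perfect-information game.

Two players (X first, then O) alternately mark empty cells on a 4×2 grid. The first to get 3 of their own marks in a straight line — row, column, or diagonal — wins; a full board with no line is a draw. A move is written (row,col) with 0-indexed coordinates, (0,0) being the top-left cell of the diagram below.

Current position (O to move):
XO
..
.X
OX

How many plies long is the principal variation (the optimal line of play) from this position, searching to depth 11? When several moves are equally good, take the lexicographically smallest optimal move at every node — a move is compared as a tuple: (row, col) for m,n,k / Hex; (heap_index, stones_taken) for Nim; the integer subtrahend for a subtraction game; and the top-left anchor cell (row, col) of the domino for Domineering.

ply 1, O at XO/../.X/OX | (1,0)=-1→XO/O./.X/OX; (1,1)=+0→XO/.O/.X/OX*; (2,0)=-1→XO/../OX/OX
ply 2, X at XO/.O/.X/OX | (1,0)=+0→XO/XO/.X/OX*; (2,0)=+0→XO/.O/XX/OX
ply 3, O at XO/XO/.X/OX | (2,0)=+0→XO/XO/OX/OX*
ply 4: XO/XO/OX/OX is terminal +0 (X); from XO/../.X/OX depth 11

PV length from [XO/../.X/OX]: 3 plies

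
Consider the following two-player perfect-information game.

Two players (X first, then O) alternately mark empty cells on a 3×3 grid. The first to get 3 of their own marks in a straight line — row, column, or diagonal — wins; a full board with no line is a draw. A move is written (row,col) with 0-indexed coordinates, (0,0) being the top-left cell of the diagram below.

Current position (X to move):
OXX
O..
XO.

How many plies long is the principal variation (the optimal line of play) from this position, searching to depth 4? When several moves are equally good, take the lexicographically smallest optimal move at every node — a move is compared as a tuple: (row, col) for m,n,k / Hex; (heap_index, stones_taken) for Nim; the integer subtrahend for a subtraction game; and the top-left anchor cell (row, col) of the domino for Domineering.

[OXX/O../XO.] X move#1: (1,1):+1/OXX/OX./XO.*, (1,2):+1/OXX/O.X/XO., (2,2):+1/OXX/O../XOX
[OXX/OX./XO.] end (terminal -1, O#2); searched OXX/O../XO. to 4

PV length from [OXX/O../XO.]: 1 ply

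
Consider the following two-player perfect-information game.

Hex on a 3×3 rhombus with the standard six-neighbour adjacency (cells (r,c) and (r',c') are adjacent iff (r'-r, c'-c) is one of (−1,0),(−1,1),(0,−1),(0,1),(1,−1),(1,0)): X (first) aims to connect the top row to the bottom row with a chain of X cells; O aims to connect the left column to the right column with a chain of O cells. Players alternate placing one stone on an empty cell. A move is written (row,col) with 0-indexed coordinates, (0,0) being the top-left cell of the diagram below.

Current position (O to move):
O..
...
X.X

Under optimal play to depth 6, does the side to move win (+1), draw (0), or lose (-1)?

value(O../.../X.X, O) = +1

ply 1, O at O../.../X.X | (0,1)=-1→OO./.../X.X; (0,2)=-1→O.O/.../X.X; (1,0)=-1→O../O../X.X; (1,1)=+1→O../.O./X.X*; (1,2)=-1→O../..O/X.X; (2,1)=-1→O../.../XOX
ply 2, X at O../.O./X.X | (0,1)=-1→OX./.O./X.X*; (0,2)=-1→O.X/.O./X.X; (1,0)=-1→O../XO./X.X; (1,2)=-1→O../.OX/X.X; (2,1)=-1→O../.O./XXX
ply 3, O at OX./.O./X.X | (0,2)=-1→OXO/.O./X.X; (1,0)=+1→OX./OO./X.X*; (1,2)=-1→OX./.OO/X.X; (2,1)=-1→OX./.O./XOX
ply 4, X at OX./OO./X.X | (0,2)=-1→OXX/OO./X.X*; (1,2)=-1→OX./OOX/X.X; (2,1)=-1→OX./OO./XXX
ply 5, O at OXX/OO./X.X | (1,2)=+1→OXX/OOO/X.X*; (2,1)=-1→OXX/OO./XOX
ply 6: OXX/OOO/X.X is terminal -1 (X); from O../.../X.X depth 6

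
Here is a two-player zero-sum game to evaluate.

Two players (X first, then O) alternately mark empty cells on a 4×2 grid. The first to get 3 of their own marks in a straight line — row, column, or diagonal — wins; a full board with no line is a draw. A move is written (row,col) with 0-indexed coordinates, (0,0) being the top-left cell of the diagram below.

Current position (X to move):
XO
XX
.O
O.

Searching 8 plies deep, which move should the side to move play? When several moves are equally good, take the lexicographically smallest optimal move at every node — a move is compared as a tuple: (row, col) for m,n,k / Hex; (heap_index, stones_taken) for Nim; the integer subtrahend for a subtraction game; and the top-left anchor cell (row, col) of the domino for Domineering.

X's best at [XO/XX/.O/O.]: (2,0)

p1 X@[XO/XX/.O/O.]: (2,0)[XO/XX/XO/O.]+1* (3,1)[XO/XX/.O/OX]+0
p2 O@[XO/XX/XO/O.] terminal -1; root [XO/XX/.O/O.] d8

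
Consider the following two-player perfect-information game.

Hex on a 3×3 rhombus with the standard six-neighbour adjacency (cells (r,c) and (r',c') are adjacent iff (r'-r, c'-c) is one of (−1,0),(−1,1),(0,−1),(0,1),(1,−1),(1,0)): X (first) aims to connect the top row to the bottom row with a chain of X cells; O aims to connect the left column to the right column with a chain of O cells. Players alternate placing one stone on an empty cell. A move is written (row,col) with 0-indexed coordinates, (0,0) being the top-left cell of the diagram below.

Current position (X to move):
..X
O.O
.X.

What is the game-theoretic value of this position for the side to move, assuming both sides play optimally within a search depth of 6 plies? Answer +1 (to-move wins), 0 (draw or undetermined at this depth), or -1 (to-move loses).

value(..X/O.O/.X., X) = +1

p1 X@[..X/O.O/.X.]: (0,0)[X.X/O.O/.X.]-1 (0,1)[.XX/O.O/.X.]-1 (1,1)[..X/OXO/.X.]+1* (2,0)[..X/O.O/XX.]-1 (2,2)[..X/O.O/.XX]-1
p2 O@[..X/OXO/.X.] terminal -1; root [..X/O.O/.X.] d6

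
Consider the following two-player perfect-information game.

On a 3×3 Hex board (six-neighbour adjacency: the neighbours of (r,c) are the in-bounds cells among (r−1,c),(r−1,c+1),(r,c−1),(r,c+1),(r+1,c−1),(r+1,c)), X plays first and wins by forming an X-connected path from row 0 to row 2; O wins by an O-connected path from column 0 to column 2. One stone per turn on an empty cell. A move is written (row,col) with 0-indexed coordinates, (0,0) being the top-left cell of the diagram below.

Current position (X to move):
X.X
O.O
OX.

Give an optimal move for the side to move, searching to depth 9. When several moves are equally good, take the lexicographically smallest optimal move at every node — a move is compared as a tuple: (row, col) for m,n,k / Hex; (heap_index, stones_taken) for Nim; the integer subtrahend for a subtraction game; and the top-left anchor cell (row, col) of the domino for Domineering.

p1 X@[X.X/O.O/OX.]: (0,1)[XXX/O.O/OX.]-1 (1,1)[X.X/OXO/OX.]+1* (2,2)[X.X/O.O/OXX]-1
p2 O@[X.X/OXO/OX.] terminal -1; root [X.X/O.O/OX.] d9

X's best at [X.X/O.O/OX.]: (1,1)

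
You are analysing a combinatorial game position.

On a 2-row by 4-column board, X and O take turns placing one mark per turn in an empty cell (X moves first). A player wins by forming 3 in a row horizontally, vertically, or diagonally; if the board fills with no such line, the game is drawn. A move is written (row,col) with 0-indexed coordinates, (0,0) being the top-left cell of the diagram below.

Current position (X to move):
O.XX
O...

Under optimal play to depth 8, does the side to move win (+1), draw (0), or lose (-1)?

p1 X@[O.XX/O...]: (0,1)[OXXX/O...]+1* (1,1)[O.XX/OX..]+0 (1,2)[O.XX/O.X.]+0 (1,3)[O.XX/O..X]+0
p2 O@[OXXX/O...] terminal -1; root [O.XX/O...] d8

value(O.XX/O..., X) = +1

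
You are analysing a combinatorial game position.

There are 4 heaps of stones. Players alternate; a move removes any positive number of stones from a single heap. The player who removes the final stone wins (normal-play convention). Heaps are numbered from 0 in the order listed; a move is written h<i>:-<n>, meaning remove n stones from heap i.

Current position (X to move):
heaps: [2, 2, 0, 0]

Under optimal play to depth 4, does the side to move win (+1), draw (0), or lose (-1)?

ply 1, X at (2,2,0,0) | h0:-1=-1→(1,2,0,0)*; h0:-2=-1→(0,2,0,0); h1:-1=-1→(2,1,0,0); h1:-2=-1→(2,0,0,0)
ply 2, O at (1,2,0,0) | h0:-1=-1→(0,2,0,0); h1:-1=+1→(1,1,0,0)*; h1:-2=-1→(1,0,0,0)
ply 3, X at (1,1,0,0) | h0:-1=-1→(0,1,0,0)*; h1:-1=-1→(1,0,0,0)
ply 4, O at (0,1,0,0) | h1:-1=+1→(0,0,0,0)*
ply 5: (0,0,0,0) is terminal -1 (X); from (2,2,0,0) depth 4

value((2,2,0,0), X) = -1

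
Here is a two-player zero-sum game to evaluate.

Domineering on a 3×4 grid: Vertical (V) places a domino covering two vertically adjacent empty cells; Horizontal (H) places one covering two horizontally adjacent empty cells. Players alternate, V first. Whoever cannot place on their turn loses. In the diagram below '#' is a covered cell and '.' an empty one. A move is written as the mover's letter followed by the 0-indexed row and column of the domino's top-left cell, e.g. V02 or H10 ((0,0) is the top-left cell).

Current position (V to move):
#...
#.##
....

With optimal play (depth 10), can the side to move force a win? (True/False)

V winning at [#.../#.##/....]: False

[#.../#.##/....] V move#1: V01:-1/##../####/....*, V11:-1/#.../####/.#..
[##../####/....] H move#2: H02:+1/####/####/....*, H20:+1/##../####/##.., H21:+1/##../####/.##., H22:+1/##../####/..##
[####/####/....] end (terminal -1, V#3); searched #.../#.##/.... to 10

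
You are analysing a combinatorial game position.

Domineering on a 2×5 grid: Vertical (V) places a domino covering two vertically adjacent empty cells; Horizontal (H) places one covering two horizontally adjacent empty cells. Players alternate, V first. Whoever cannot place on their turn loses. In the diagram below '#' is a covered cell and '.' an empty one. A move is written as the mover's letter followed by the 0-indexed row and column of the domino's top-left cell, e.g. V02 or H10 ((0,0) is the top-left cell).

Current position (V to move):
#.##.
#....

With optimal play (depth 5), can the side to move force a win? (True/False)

V winning at [#.##./#....]: False

ply 1, V at #.##./#.... | V01=-1→####./##...*; V04=-1→#.###/#...#
ply 2, H at ####./##... | H12=-1→####./####.; H13=+1→####./##.##*
ply 3: ####./##.## is terminal -1 (V); from #.##./#.... depth 5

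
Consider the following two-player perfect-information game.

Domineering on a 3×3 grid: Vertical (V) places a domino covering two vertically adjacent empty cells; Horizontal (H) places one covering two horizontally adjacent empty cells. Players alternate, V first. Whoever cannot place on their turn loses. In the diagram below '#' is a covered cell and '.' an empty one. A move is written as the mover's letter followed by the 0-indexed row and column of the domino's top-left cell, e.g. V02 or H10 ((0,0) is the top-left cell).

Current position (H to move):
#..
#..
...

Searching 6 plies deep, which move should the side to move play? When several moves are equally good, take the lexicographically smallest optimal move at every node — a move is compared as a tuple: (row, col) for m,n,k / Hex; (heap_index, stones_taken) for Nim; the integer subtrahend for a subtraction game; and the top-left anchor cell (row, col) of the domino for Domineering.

H's best at [#../#../...]: H11

p1 H@[#../#../...]: H01[###/#../...]-1 H11[#../###/...]+1* H20[#../#../##.]-1 H21[#../#../.##]-1
p2 V@[#../###/...] terminal -1; root [#../#../...] d6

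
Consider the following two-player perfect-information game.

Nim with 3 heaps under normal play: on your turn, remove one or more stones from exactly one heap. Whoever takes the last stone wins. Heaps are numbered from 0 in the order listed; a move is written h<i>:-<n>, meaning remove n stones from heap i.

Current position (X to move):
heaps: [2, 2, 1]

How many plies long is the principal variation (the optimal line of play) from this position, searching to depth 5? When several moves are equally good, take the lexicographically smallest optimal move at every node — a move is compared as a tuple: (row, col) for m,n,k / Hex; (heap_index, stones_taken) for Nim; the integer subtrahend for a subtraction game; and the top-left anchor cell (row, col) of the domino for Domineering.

PV length from [(2,2,1)]: 5 plies

p1 X@[(2,2,1)]: h0:-1[(1,2,1)]-1 h0:-2[(0,2,1)]-1 h1:-1[(2,1,1)]-1 h1:-2[(2,0,1)]-1 h2:-1[(2,2,0)]+1*
p2 O@[(2,2,0)]: h0:-1[(1,2,0)]-1* h0:-2[(0,2,0)]-1 h1:-1[(2,1,0)]-1 h1:-2[(2,0,0)]-1
p3 X@[(1,2,0)]: h0:-1[(0,2,0)]-1 h1:-1[(1,1,0)]+1* h1:-2[(1,0,0)]-1
p4 O@[(1,1,0)]: h0:-1[(0,1,0)]-1* h1:-1[(1,0,0)]-1
p5 X@[(0,1,0)]: h1:-1[(0,0,0)]+1*
p6 O@[(0,0,0)] terminal -1; root [(2,2,1)] d5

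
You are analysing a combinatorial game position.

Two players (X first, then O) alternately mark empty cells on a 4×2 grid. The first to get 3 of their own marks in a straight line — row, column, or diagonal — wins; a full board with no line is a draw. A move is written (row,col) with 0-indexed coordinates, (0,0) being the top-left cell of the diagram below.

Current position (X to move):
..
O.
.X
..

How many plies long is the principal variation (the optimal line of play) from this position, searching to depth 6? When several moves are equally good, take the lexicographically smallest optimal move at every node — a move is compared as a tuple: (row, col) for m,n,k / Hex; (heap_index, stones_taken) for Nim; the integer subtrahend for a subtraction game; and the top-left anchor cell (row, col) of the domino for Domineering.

PV length from [../O./.X/..]: 3 plies

ply 1, X at ../O./.X/.. | (0,0)=+0→X./O./.X/..; (0,1)=+0→.X/O./.X/..; (1,1)=+1→../OX/.X/..*; (2,0)=+0→../O./XX/..; (3,0)=+0→../O./.X/X.; (3,1)=+0→../O./.X/.X
ply 2, O at ../OX/.X/.. | (0,0)=-1→O./OX/.X/..*; (0,1)=-1→.O/OX/.X/..; (2,0)=-1→../OX/OX/..; (3,0)=-1→../OX/.X/O.; (3,1)=-1→../OX/.X/.O
ply 3, X at O./OX/.X/.. | (0,1)=+1→OX/OX/.X/..*; (2,0)=+1→O./OX/XX/..; (3,0)=-1→O./OX/.X/X.; (3,1)=+1→O./OX/.X/.X
ply 4: OX/OX/.X/.. is terminal -1 (O); from ../O./.X/.. depth 6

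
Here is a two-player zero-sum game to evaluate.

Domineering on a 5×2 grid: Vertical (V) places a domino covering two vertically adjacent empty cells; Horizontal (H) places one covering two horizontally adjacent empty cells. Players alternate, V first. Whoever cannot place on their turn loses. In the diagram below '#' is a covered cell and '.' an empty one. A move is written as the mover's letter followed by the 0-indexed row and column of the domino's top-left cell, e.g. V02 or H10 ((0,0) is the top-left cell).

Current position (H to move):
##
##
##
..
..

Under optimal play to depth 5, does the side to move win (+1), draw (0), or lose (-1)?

value(##/##/##/../.., H) = +1

p1 H@[##/##/##/../..]: H30[##/##/##/##/..]+1* H40[##/##/##/../##]+1
p2 V@[##/##/##/##/..] terminal -1; root [##/##/##/../..] d5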